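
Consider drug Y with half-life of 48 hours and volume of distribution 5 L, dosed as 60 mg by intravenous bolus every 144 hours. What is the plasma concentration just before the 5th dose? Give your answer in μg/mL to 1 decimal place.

f = (1/2)^(τ/t½) = (1/2)^(144/48) ≈ 0.1250.
C₀ = D/Vd = 60/5 ≈ 12.000 μg/mL.
Before the 5th dose, 4 doses have been given. Superposition: Cmin = C₀·(f + f² + … + f^4).
≈ 12.000 × (0.1250 + 0.0156 + 0.0020 + 0.0002) ≈ 12.000 × 0.1428 ≈ 1.714 μg/mL.

1.7 μg/mL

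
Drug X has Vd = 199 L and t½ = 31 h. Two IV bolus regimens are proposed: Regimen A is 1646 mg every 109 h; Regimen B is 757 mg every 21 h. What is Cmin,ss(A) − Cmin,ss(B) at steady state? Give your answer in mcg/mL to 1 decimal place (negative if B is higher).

Regimen A: f = (1/2)^(109/31) ≈ 0.0874; Cmin,ss = (1646/199)·f/(1−f) ≈ 0.792 mcg/mL.
Regimen B: f = (1/2)^(21/31) ≈ 0.6253; Cmin,ss = (757/199)·f/(1−f) ≈ 6.348 mcg/mL.
Difference ≈ 0.792 − 6.348 ≈ -5.556 mcg/mL.

-5.6 mcg/mL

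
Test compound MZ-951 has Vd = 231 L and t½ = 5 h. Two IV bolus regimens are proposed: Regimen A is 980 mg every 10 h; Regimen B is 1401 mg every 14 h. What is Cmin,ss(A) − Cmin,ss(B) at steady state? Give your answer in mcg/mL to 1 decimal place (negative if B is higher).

Regimen A: f = (1/2)^(10/5) ≈ 0.2500; Cmin,ss = (980/231)·f/(1−f) ≈ 1.414 mcg/mL.
Regimen B: f = (1/2)^(14/5) ≈ 0.1436; Cmin,ss = (1401/231)·f/(1−f) ≈ 1.017 mcg/mL.
Difference ≈ 1.414 − 1.017 ≈ 0.397 mcg/mL.

0.4 mcg/mL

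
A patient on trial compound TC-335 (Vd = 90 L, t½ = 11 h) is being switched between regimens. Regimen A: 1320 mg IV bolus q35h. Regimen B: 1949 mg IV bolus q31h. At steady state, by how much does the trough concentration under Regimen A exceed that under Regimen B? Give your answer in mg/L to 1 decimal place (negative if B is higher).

-1.8 mg/L

Regimen A: f = (1/2)^(35/11) ≈ 0.1102; Cmin,ss = (1320/90)·f/(1−f) ≈ 1.816 mg/L.
Regimen B: f = (1/2)^(31/11) ≈ 0.1418; Cmin,ss = (1949/90)·f/(1−f) ≈ 3.578 mg/L.
Difference ≈ 1.816 − 3.578 ≈ -1.762 mg/L.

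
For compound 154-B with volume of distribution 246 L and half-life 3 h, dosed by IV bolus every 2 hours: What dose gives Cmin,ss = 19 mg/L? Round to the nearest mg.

2746 mg

τ/t½ = 2/3 ≈ 0.66667, so f = (1/2)^(2/3) ≈ 0.629961.
Cmin,ss = (D/Vd)·f/(1−f), so D = Cmin,ss·Vd·(1−f)/f.
D = 19 × 246 × (1−f)/f ≈ 19 × 246 × 0.58740 ≈ 2745.51 mg.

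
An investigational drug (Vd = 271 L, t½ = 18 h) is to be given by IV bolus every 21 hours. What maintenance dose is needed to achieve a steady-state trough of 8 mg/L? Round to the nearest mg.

τ/t½ = 21/18 ≈ 1.1667, so f = (1/2)^(21/18) ≈ 0.445449.
Cmin,ss = (D/Vd)·f/(1−f), so D = Cmin,ss·Vd·(1−f)/f.
D = 8 × 271 × (1−f)/f ≈ 8 × 271 × 1.24493 ≈ 2699.01 mg.

2699 mg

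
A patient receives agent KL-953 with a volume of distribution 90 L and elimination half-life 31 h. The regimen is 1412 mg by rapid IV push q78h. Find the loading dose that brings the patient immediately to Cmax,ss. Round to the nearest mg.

f = (1/2)^(78/31) ≈ 0.174811; accumulation ratio R = 1/(1−f) ≈ 1.21184.
Loading dose to hit Cmax,ss on first dose: D_load = D_maint·R ≈ 1412 × 1.21184 ≈ 1711.12 mg.

1711 mg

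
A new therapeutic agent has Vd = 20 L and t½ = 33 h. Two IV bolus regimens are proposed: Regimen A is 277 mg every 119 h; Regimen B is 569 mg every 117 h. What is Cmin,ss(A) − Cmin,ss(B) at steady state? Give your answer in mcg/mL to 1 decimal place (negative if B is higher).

-1.4 mcg/mL

Regimen A: f = (1/2)^(119/33) ≈ 0.0821; Cmin,ss = (277/20)·f/(1−f) ≈ 1.239 mcg/mL.
Regimen B: f = (1/2)^(117/33) ≈ 0.0856; Cmin,ss = (569/20)·f/(1−f) ≈ 2.663 mcg/mL.
Difference ≈ 1.239 − 2.663 ≈ -1.424 mcg/mL.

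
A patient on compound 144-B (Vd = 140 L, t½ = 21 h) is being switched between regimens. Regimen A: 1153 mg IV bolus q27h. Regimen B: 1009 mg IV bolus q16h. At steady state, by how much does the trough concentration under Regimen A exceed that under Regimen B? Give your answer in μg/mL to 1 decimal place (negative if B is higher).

Regimen A: f = (1/2)^(27/21) ≈ 0.4102; Cmin,ss = (1153/140)·f/(1−f) ≈ 5.728 μg/mL.
Regimen B: f = (1/2)^(16/21) ≈ 0.5897; Cmin,ss = (1009/140)·f/(1−f) ≈ 10.358 μg/mL.
Difference ≈ 5.728 − 10.358 ≈ -4.630 μg/mL.

-4.6 μg/mL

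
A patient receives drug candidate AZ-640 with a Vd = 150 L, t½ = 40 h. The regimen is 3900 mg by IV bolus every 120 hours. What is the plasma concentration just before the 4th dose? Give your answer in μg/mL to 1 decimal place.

f = (1/2)^(τ/t½) = (1/2)^(120/40) ≈ 0.1250.
C₀ = D/Vd = 3900/150 ≈ 26.000 μg/mL.
Before the 4th dose, 3 doses have been given. Superposition: Cmin = C₀·(f + f² + … + f^3).
≈ 26.000 × (0.1250 + 0.0156 + 0.0020) ≈ 26.000 × 0.1426 ≈ 3.708 μg/mL.

3.7 μg/mL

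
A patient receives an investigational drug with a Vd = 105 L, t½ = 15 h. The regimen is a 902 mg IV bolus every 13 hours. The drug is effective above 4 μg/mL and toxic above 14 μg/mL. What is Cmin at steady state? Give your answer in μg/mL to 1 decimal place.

τ/t½ = 13/15 ≈ 0.86667, so fraction remaining f = (1/2)^(13/15) ≈ 0.5484.
At steady state, accumulation factor R = 1/(1 − e^(−kτ)) ≈ 2.2143.
Single-dose peak C₀ = D/Vd = 902/105 ≈ 8.590 μg/mL.
Cmax,ss = C₀/(1 − f) ≈ 8.590/0.4516 ≈ 19.021 μg/mL.
Steady-state trough Cmin,ss = Cmax,ss·f ≈ 19.021 × 0.5484 ≈ 10.431 μg/mL.
Trough 10.4 μg/mL vs MEC 4 μg/mL: adequate.

10.4 μg/mL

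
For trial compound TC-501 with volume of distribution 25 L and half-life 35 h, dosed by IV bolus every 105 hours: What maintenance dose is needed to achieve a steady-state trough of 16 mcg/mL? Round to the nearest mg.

τ/t½ = 105/35 ≈ 3, so f = (1/2)^(105/35) ≈ 0.125000.
Cmin,ss = (D/Vd)·f/(1−f), so D = Cmin,ss·Vd·(1−f)/f.
D = 16 × 25 × (1−f)/f ≈ 16 × 25 × 7.00000 ≈ 2800.00 mg.

2800 mg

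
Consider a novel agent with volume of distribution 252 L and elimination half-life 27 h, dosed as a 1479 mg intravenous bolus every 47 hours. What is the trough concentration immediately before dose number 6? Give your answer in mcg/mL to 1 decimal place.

2.5 mcg/mL

f = (1/2)^(τ/t½) = (1/2)^(47/27) ≈ 0.2992.
C₀ = D/Vd = 1479/252 ≈ 5.869 mcg/mL.
Before the 6th dose, 5 doses have been given. Superposition: Cmin = C₀·(f + f² + … + f^5).
≈ 5.869 × (0.2992 + 0.0895 + 0.0268 + 0.0080 + 0.0024) ≈ 5.869 × 0.4259 ≈ 2.500 mcg/mL.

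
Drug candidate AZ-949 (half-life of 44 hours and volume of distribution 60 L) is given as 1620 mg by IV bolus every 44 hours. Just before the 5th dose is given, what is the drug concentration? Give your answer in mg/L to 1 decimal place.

25.3 mg/L

f = (1/2)^(τ/t½) = (1/2)^(44/44) ≈ 0.5000.
C₀ = D/Vd = 1620/60 ≈ 27.000 mg/L.
Before the 5th dose, 4 doses have been given. Superposition: Cmin = C₀·(f + f² + … + f^4).
≈ 27.000 × (0.5000 + 0.2500 + 0.1250 + 0.0625) ≈ 27.000 × 0.9375 ≈ 25.312 mg/L.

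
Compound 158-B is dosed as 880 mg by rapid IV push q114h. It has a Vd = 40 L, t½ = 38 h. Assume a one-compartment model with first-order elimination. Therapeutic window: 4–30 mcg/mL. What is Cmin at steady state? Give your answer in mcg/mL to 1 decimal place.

τ = 114 h = 3 half-lives, so f = (1/2)^3 = 0.125.
Accumulation ratio R = 1/(1 − f) = 1/0.875 = 8/7.
Single-dose peak C₀ = D/Vd = 880/40 = 22 mcg/mL.
Steady-state peak Cmax,ss = C₀·R = 22 × 8/7 ≈ 25.143 mcg/mL.
Steady-state trough Cmin,ss = Cmax,ss·f ≈ 25.143 × 0.125 ≈ 3.143 mcg/mL.
Trough 3.1 mcg/mL vs MEC 4 mcg/mL: subtherapeutic.

3.1 mcg/mL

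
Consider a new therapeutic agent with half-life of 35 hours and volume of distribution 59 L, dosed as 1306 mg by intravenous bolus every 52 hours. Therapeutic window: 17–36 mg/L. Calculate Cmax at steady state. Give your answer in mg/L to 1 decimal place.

Over one 52-h interval, 52/35 ≈ 1.4857 half-lives elapse, leaving f ≈ 0.3571 of each dose.
Accumulation ratio R = 1/(1 − f) ≈ 1/0.6429 ≈ 1.5555.
Single-dose peak C₀ = D/Vd = 1306/59 ≈ 22.136 mg/L.
Cmax,ss = C₀/(1 − f) ≈ 22.136/0.6429 ≈ 34.431 mg/L.
Peak 34.4 mg/L vs MTC 36 mg/L: below toxic threshold.

34.4 mg/L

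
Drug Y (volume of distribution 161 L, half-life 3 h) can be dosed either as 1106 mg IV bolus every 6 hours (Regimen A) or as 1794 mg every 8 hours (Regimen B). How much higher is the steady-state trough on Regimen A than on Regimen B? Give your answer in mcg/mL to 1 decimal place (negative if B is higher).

Regimen A: f = (1/2)^(6/3) ≈ 0.2500; Cmin,ss = (1106/161)·f/(1−f) ≈ 2.290 mcg/mL.
Regimen B: f = (1/2)^(8/3) ≈ 0.1575; Cmin,ss = (1794/161)·f/(1−f) ≈ 2.083 mcg/mL.
Difference ≈ 2.290 − 2.083 ≈ 0.207 mcg/mL.

0.2 mcg/mL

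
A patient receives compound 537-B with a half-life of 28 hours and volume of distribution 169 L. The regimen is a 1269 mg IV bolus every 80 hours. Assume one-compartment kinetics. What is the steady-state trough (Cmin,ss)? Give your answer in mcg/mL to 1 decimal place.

1.2 mcg/mL

Over one 80-h interval, 80/28 ≈ 2.8571 half-lives elapse, leaving f ≈ 0.1380 of each dose.
At steady state, accumulation factor R = 1/(1 − e^(−kτ)) ≈ 1.1601.
Each bolus raises the concentration by D/Vd = 1269/169 ≈ 7.509 mcg/mL.
Steady-state peak Cmax,ss = C₀·R ≈ 7.509 × 1.1601 ≈ 8.711 mcg/mL.
Steady-state trough Cmin,ss = Cmax,ss·f ≈ 8.711 × 0.1380 ≈ 1.202 mcg/mL.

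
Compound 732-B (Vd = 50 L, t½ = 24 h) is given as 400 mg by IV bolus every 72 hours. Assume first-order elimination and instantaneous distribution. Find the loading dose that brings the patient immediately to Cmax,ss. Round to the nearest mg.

f = (1/2)^(72/24) ≈ 0.125000; accumulation ratio R = 1/(1−f) ≈ 1.14286.
Loading dose to hit Cmax,ss on first dose: D_load = D_maint·R ≈ 400 × 1.14286 ≈ 457.14 mg.

457 mg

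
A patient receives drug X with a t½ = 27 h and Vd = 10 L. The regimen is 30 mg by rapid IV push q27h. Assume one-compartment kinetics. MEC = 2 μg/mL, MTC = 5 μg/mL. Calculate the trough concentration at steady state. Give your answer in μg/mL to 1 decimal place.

3.0 μg/mL

τ = 27 h = 1 half-life, so f = (1/2)^1 = 0.5.
At steady state, R = 1/(1 − 0.5) = 2/1.
Single-dose peak C₀ = D/Vd = 30/10 = 3 μg/mL.
Steady-state peak Cmax,ss = C₀·R = 3 × 2/1 ≈ 6.000 μg/mL.
Steady-state trough Cmin,ss = Cmax,ss·f ≈ 6.000 × 0.5 ≈ 3.000 μg/mL.
Trough 3.0 μg/mL vs MEC 2 μg/mL: adequate.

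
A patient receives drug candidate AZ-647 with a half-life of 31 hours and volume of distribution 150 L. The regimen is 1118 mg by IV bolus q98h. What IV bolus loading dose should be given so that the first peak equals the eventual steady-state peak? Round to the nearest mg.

f = (1/2)^(98/31) ≈ 0.111778; accumulation ratio R = 1/(1−f) ≈ 1.12584.
Loading dose to hit Cmax,ss on first dose: D_load = D_maint·R ≈ 1118 × 1.12584 ≈ 1258.69 mg.

1259 mg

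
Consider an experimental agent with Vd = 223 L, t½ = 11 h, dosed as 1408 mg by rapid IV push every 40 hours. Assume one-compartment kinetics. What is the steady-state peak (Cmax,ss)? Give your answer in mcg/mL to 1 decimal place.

Over one 40-h interval, 40/11 ≈ 3.6364 half-lives elapse, leaving f ≈ 0.0804 of each dose.
At steady state, accumulation factor R = 1/(1 − e^(−kτ)) ≈ 1.0874.
Single-dose peak C₀ = D/Vd = 1408/223 ≈ 6.314 mcg/mL.
Steady-state peak Cmax,ss = C₀·R ≈ 6.314 × 1.0874 ≈ 6.866 mcg/mL.

6.9 mcg/mL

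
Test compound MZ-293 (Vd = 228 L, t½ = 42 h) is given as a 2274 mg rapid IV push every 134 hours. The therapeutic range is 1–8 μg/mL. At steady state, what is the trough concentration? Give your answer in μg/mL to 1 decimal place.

k = ln2/t½ = ln2/42 ≈ 0.016504 h⁻¹; fraction remaining f = e^(−kτ) = e^(−0.016504×134) ≈ 0.1095.
Accumulation ratio R = 1/(1 − f) ≈ 1/0.8905 ≈ 1.1230.
Single-dose peak C₀ = D/Vd = 2274/228 ≈ 9.974 μg/mL.
Cmax,ss = C₀/(1 − f) ≈ 9.974/0.8905 ≈ 11.200 μg/mL.
Steady-state trough Cmin,ss = Cmax,ss·f ≈ 11.200 × 0.1095 ≈ 1.226 μg/mL.
Trough 1.2 μg/mL vs MEC 1 μg/mL: adequate.

1.2 μg/mL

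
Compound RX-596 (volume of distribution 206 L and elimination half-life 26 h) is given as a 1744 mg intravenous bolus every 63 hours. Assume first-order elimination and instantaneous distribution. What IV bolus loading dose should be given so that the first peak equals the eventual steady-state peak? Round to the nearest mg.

f = (1/2)^(63/26) ≈ 0.186458; accumulation ratio R = 1/(1−f) ≈ 1.22919.
Loading dose to hit Cmax,ss on first dose: D_load = D_maint·R ≈ 1744 × 1.22919 ≈ 2143.71 mg.

2144 mg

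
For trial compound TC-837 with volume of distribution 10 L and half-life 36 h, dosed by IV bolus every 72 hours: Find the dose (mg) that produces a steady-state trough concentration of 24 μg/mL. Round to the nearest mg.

τ/t½ = 72/36 ≈ 2, so f = (1/2)^(72/36) ≈ 0.250000.
Cmin,ss = (D/Vd)·f/(1−f), so D = Cmin,ss·Vd·(1−f)/f.
D = 24 × 10 × (1−f)/f ≈ 24 × 10 × 3.00000 ≈ 720.00 mg.

720 mg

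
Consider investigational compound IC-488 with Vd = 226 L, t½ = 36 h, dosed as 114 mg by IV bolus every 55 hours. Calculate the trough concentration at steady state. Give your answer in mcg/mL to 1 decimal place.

Over one 55-h interval, 55/36 ≈ 1.5278 half-lives elapse, leaving f ≈ 0.3468 of each dose.
Accumulation ratio R = 1/(1 − f) ≈ 1/0.6532 ≈ 1.5309.
Each bolus raises the concentration by D/Vd = 114/226 ≈ 0.504 mcg/mL.
Steady-state peak Cmax,ss = C₀·R ≈ 0.504 × 1.5309 ≈ 0.772 mcg/mL.
Steady-state trough Cmin,ss = Cmax,ss·f ≈ 0.772 × 0.3468 ≈ 0.268 mcg/mL.

0.3 mcg/mL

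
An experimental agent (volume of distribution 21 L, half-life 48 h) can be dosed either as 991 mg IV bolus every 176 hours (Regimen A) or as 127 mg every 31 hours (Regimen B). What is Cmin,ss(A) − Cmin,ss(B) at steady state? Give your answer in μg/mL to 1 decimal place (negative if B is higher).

Regimen A: f = (1/2)^(176/48) ≈ 0.0787; Cmin,ss = (991/21)·f/(1−f) ≈ 4.031 μg/mL.
Regimen B: f = (1/2)^(31/48) ≈ 0.6391; Cmin,ss = (127/21)·f/(1−f) ≈ 10.709 μg/mL.
Difference ≈ 4.031 − 10.709 ≈ -6.678 μg/mL.

-6.7 μg/mL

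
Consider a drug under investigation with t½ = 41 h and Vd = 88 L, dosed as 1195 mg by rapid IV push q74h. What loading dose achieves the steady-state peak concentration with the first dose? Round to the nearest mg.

f = (1/2)^(74/41) ≈ 0.286205; accumulation ratio R = 1/(1−f) ≈ 1.40096.
Loading dose to hit Cmax,ss on first dose: D_load = D_maint·R ≈ 1195 × 1.40096 ≈ 1674.15 mg.

1674 mg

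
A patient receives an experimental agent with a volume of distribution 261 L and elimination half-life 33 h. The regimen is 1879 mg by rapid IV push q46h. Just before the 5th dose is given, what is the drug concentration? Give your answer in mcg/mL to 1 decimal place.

f = (1/2)^(τ/t½) = (1/2)^(46/33) ≈ 0.3805.
C₀ = D/Vd = 1879/261 ≈ 7.199 mcg/mL.
Before the 5th dose, 4 doses have been given. Superposition: Cmin = C₀·(f + f² + … + f^4).
≈ 7.199 × (0.3805 + 0.1448 + 0.0551 + 0.0210) ≈ 7.199 × 0.6014 ≈ 4.329 mcg/mL.

4.3 mcg/mL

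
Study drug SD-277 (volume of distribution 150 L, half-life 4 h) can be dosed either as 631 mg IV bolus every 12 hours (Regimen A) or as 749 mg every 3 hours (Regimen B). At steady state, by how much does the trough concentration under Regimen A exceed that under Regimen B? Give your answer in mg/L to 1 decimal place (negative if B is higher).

Regimen A: f = (1/2)^(12/4) ≈ 0.1250; Cmin,ss = (631/150)·f/(1−f) ≈ 0.601 mg/L.
Regimen B: f = (1/2)^(3/4) ≈ 0.5946; Cmin,ss = (749/150)·f/(1−f) ≈ 7.324 mg/L.
Difference ≈ 0.601 − 7.324 ≈ -6.723 mg/L.

-6.7 mg/L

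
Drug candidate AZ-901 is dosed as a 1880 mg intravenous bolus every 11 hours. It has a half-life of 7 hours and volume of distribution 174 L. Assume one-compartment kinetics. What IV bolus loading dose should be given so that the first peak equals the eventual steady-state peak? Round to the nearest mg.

2833 mg

f = (1/2)^(11/7) ≈ 0.336475; accumulation ratio R = 1/(1−f) ≈ 1.50710.
Loading dose to hit Cmax,ss on first dose: D_load = D_maint·R ≈ 1880 × 1.50710 ≈ 2833.35 mg.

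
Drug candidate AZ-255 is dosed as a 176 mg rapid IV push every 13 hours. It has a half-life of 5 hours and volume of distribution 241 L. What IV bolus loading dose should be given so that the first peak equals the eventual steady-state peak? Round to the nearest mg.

211 mg

f = (1/2)^(13/5) ≈ 0.164938; accumulation ratio R = 1/(1−f) ≈ 1.19752.
Loading dose to hit Cmax,ss on first dose: D_load = D_maint·R ≈ 176 × 1.19752 ≈ 210.76 mg.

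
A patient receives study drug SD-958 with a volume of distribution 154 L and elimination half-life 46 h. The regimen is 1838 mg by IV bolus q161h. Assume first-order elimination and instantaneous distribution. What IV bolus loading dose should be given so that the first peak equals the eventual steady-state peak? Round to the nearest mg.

f = (1/2)^(161/46) ≈ 0.088388; accumulation ratio R = 1/(1−f) ≈ 1.09696.
Loading dose to hit Cmax,ss on first dose: D_load = D_maint·R ≈ 1838 × 1.09696 ≈ 2016.21 mg.

2016 mg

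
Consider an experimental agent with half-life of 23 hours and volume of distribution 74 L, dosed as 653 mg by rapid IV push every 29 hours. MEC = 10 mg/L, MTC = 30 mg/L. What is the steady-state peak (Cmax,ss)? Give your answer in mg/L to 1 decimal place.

15.1 mg/L

k = ln2/t½ = ln2/23 ≈ 0.030137 h⁻¹; fraction remaining f = e^(−kτ) = e^(−0.030137×29) ≈ 0.4173.
At steady state, accumulation factor R = 1/(1 − e^(−kτ)) ≈ 1.7161.
Single-dose peak C₀ = D/Vd = 653/74 ≈ 8.824 mg/L.
Steady-state peak Cmax,ss = C₀·R ≈ 8.824 × 1.7161 ≈ 15.143 mg/L.
Peak 15.1 mg/L vs MTC 30 mg/L: below toxic threshold.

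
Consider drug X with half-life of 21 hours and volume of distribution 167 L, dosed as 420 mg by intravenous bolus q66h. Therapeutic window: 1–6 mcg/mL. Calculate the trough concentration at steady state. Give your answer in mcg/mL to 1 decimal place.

0.3 mcg/mL

τ/t½ = 66/21 ≈ 3.1429, so fraction remaining f = (1/2)^(66/21) ≈ 0.1132.
Accumulation ratio R = 1/(1 − f) ≈ 1/0.8868 ≈ 1.1276.
Single-dose peak C₀ = D/Vd = 420/167 ≈ 2.515 mcg/mL.
Cmax,ss = C₀/(1 − f) ≈ 2.515/0.8868 ≈ 2.836 mcg/mL.
One interval later, Cmin,ss = Cmax,ss·e^(−kτ) ≈ 2.836 × 0.1132 ≈ 0.321 mcg/mL.
Trough 0.3 mcg/mL vs MEC 1 mcg/mL: subtherapeutic.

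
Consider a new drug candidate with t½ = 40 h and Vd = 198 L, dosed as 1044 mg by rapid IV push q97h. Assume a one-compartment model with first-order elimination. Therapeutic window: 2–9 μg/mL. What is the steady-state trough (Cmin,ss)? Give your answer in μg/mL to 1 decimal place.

τ/t½ = 97/40 ≈ 2.425, so fraction remaining f = (1/2)^(97/40) ≈ 0.1862.
Each bolus raises the concentration by D/Vd = 1044/198 ≈ 5.273 μg/mL.
Steady-state trough Cmin,ss = C₀·f/(1−f) ≈ 5.273 × 0.1862/0.8138 ≈ 1.206 μg/mL.
Trough 1.2 μg/mL vs MEC 2 μg/mL: subtherapeutic.

1.2 μg/mL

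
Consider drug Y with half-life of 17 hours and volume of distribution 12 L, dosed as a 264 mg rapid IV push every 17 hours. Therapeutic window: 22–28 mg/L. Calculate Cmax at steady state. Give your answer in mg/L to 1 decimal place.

44.0 mg/L

τ = 17 h = 1 half-life, so f = (1/2)^1 = 0.5.
Accumulation ratio R = 1/(1 − f) = 1/0.5 = 2/1.
Single-dose peak C₀ = D/Vd = 264/12 = 22 mg/L.
Steady-state peak Cmax,ss = C₀·R = 22 × 2/1 ≈ 44.000 mg/L.
Peak 44.0 mg/L vs MTC 28 mg/L: exceeds toxic threshold.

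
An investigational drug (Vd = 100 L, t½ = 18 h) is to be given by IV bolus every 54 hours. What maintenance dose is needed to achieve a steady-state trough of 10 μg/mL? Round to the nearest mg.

τ/t½ = 54/18 ≈ 3, so f = (1/2)^(54/18) ≈ 0.125000.
Cmin,ss = (D/Vd)·f/(1−f), so D = Cmin,ss·Vd·(1−f)/f.
D = 10 × 100 × (1−f)/f ≈ 10 × 100 × 7.00000 ≈ 7000.00 mg.

7000 mg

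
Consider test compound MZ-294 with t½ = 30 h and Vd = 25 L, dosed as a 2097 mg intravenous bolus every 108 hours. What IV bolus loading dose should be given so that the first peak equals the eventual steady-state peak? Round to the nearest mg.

f = (1/2)^(108/30) ≈ 0.082469; accumulation ratio R = 1/(1−f) ≈ 1.08988.
Loading dose to hit Cmax,ss on first dose: D_load = D_maint·R ≈ 2097 × 1.08988 ≈ 2285.48 mg.

2285 mg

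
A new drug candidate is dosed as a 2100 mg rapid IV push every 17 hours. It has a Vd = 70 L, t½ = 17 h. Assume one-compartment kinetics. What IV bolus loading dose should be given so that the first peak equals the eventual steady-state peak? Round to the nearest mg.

f = (1/2)^(17/17) ≈ 0.500000; accumulation ratio R = 1/(1−f) ≈ 2.00000.
Loading dose to hit Cmax,ss on first dose: D_load = D_maint·R ≈ 2100 × 2.00000 ≈ 4200.00 mg.

4200 mg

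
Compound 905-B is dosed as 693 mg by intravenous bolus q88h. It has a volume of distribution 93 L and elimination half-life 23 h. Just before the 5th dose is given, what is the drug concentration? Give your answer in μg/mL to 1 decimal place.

f = (1/2)^(τ/t½) = (1/2)^(88/23) ≈ 0.0705.
C₀ = D/Vd = 693/93 ≈ 7.452 μg/mL.
Before the 5th dose, 4 doses have been given. Superposition: Cmin = C₀·(f + f² + … + f^4).
≈ 7.452 × (0.0705 + 0.0050 + 0.0004 + 0.0000) ≈ 7.452 × 0.0759 ≈ 0.566 μg/mL.

0.6 μg/mL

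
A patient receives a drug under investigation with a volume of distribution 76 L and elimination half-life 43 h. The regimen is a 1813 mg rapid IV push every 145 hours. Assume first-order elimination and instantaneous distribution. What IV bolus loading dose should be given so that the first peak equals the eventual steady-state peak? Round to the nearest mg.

2007 mg

f = (1/2)^(145/43) ≈ 0.096583; accumulation ratio R = 1/(1−f) ≈ 1.10691.
Loading dose to hit Cmax,ss on first dose: D_load = D_maint·R ≈ 1813 × 1.10691 ≈ 2006.83 mg.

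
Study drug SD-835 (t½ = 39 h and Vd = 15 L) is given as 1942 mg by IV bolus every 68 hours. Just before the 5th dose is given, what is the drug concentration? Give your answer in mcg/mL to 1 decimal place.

54.7 mcg/mL

f = (1/2)^(τ/t½) = (1/2)^(68/39) ≈ 0.2986.
C₀ = D/Vd = 1942/15 ≈ 129.467 mcg/mL.
Before the 5th dose, 4 doses have been given. Superposition: Cmin = C₀·(f + f² + … + f^4).
≈ 129.467 × (0.2986 + 0.0892 + 0.0266 + 0.0079) ≈ 129.467 × 0.4223 ≈ 54.674 mcg/mL.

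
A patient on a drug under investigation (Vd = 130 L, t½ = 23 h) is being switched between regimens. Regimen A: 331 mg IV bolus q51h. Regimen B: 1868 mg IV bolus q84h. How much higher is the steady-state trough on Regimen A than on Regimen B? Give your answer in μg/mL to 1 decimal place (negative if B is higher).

Regimen A: f = (1/2)^(51/23) ≈ 0.2150; Cmin,ss = (331/130)·f/(1−f) ≈ 0.697 μg/mL.
Regimen B: f = (1/2)^(84/23) ≈ 0.0795; Cmin,ss = (1868/130)·f/(1−f) ≈ 1.241 μg/mL.
Difference ≈ 0.697 − 1.241 ≈ -0.544 μg/mL.

-0.5 μg/mL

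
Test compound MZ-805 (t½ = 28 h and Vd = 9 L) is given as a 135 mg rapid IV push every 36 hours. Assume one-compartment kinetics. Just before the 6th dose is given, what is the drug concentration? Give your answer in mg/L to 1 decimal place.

f = (1/2)^(τ/t½) = (1/2)^(36/28) ≈ 0.4102.
C₀ = D/Vd = 135/9 ≈ 15.000 mg/L.
Before the 6th dose, 5 doses have been given. Superposition: Cmin = C₀·(f + f² + … + f^5).
≈ 15.000 × (0.4102 + 0.1683 + 0.0690 + 0.0283 + 0.0116) ≈ 15.000 × 0.6874 ≈ 10.311 mg/L.

10.3 mg/L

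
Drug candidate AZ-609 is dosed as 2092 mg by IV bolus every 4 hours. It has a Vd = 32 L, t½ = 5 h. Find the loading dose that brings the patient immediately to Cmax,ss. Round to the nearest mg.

f = (1/2)^(4/5) ≈ 0.574349; accumulation ratio R = 1/(1−f) ≈ 2.34934.
Loading dose to hit Cmax,ss on first dose: D_load = D_maint·R ≈ 2092 × 2.34934 ≈ 4914.82 mg.

4915 mg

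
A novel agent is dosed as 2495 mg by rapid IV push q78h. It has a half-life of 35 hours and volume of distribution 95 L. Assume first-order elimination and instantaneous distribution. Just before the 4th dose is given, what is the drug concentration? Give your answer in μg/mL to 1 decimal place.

7.1 μg/mL

f = (1/2)^(τ/t½) = (1/2)^(78/35) ≈ 0.2134.
C₀ = D/Vd = 2495/95 ≈ 26.263 μg/mL.
Before the 4th dose, 3 doses have been given. Superposition: Cmin = C₀·(f + f² + … + f^3).
≈ 26.263 × (0.2134 + 0.0455 + 0.0097) ≈ 26.263 × 0.2686 ≈ 7.054 μg/mL.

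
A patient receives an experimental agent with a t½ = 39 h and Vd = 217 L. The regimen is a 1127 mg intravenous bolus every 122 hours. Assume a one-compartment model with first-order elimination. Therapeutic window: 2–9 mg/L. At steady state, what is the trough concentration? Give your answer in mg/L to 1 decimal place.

k = ln2/t½ = ln2/39 ≈ 0.017773 h⁻¹; fraction remaining f = e^(−kτ) = e^(−0.017773×122) ≈ 0.1144.
At steady state, accumulation factor R = 1/(1 − e^(−kτ)) ≈ 1.1292.
Single-dose peak C₀ = D/Vd = 1127/217 ≈ 5.194 mg/L.
Cmax,ss = C₀/(1 − f) ≈ 5.194/0.8856 ≈ 5.865 mg/L.
One interval later, Cmin,ss = Cmax,ss·e^(−kτ) ≈ 5.865 × 0.1144 ≈ 0.671 mg/L.
Trough 0.7 mg/L vs MEC 2 mg/L: subtherapeutic.

0.7 mg/L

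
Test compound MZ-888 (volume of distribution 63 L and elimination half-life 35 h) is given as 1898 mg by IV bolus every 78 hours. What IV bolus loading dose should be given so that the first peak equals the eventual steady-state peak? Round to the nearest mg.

2413 mg

f = (1/2)^(78/35) ≈ 0.213370; accumulation ratio R = 1/(1−f) ≈ 1.27125.
Loading dose to hit Cmax,ss on first dose: D_load = D_maint·R ≈ 1898 × 1.27125 ≈ 2412.83 mg.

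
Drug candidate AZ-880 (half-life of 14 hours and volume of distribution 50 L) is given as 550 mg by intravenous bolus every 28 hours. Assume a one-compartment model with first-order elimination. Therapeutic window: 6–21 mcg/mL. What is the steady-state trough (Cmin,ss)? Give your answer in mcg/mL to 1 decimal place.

The dosing interval is 2 half-lives, so f = 2^(−2) = 0.25.
At steady state, R = 1/(1 − 0.25) = 4/3.
Single-dose peak C₀ = D/Vd = 550/50 = 11 mcg/mL.
Steady-state peak Cmax,ss = C₀·R = 11 × 4/3 ≈ 14.667 mcg/mL.
Steady-state trough Cmin,ss = Cmax,ss·f ≈ 14.667 × 0.25 ≈ 3.667 mcg/mL.
Trough 3.7 mcg/mL vs MEC 6 mcg/mL: subtherapeutic.

3.7 mcg/mL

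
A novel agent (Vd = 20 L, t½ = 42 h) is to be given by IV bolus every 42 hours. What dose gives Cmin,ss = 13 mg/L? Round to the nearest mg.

τ/t½ = 42/42 ≈ 1, so f = (1/2)^(42/42) ≈ 0.500000.
Cmin,ss = (D/Vd)·f/(1−f), so D = Cmin,ss·Vd·(1−f)/f.
D = 13 × 20 × (1−f)/f ≈ 13 × 20 × 1.00000 ≈ 260.00 mg.

260 mg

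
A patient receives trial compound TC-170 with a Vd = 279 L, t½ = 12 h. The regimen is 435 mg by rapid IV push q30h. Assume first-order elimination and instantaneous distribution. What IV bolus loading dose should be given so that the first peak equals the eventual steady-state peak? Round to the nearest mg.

f = (1/2)^(30/12) ≈ 0.176777; accumulation ratio R = 1/(1−f) ≈ 1.21474.
Loading dose to hit Cmax,ss on first dose: D_load = D_maint·R ≈ 435 × 1.21474 ≈ 528.41 mg.

528 mg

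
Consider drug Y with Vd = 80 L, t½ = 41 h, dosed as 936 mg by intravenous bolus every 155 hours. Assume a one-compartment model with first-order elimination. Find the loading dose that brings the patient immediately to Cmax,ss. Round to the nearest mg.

1009 mg

f = (1/2)^(155/41) ≈ 0.072771; accumulation ratio R = 1/(1−f) ≈ 1.07848.
Loading dose to hit Cmax,ss on first dose: D_load = D_maint·R ≈ 936 × 1.07848 ≈ 1009.46 mg.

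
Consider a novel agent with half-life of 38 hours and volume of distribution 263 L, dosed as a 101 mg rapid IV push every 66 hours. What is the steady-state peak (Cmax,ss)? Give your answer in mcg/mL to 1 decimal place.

0.5 mcg/mL

Over one 66-h interval, 66/38 ≈ 1.7368 half-lives elapse, leaving f ≈ 0.3000 of each dose.
At steady state, accumulation factor R = 1/(1 − e^(−kτ)) ≈ 1.4286.
Single-dose peak C₀ = D/Vd = 101/263 ≈ 0.384 mcg/mL.
Steady-state peak Cmax,ss = C₀·R ≈ 0.384 × 1.4286 ≈ 0.549 mcg/mL.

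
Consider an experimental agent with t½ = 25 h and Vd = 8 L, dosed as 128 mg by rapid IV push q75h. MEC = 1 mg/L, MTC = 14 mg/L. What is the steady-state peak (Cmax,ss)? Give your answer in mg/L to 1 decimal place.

τ = 75 h = 3 half-lives, so f = (1/2)^3 = 0.125.
At steady state, R = 1/(1 − 0.125) = 8/7.
Single-dose peak C₀ = D/Vd = 128/8 = 16 mg/L.
Steady-state peak Cmax,ss = C₀·R = 16 × 8/7 ≈ 18.286 mg/L.
Peak 18.3 mg/L vs MTC 14 mg/L: exceeds toxic threshold.

18.3 mg/L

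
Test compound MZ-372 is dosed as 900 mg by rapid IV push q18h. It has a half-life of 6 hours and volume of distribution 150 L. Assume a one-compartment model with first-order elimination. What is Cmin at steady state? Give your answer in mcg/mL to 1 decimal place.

The dosing interval is 3 half-lives, so f = 2^(−3) = 0.125.
Accumulation ratio R = 1/(1 − f) = 1/0.875 = 8/7.
Single-dose peak C₀ = D/Vd = 900/150 = 6 mcg/mL.
Steady-state peak Cmax,ss = C₀·R = 6 × 8/7 ≈ 6.857 mcg/mL.
Steady-state trough Cmin,ss = Cmax,ss·f ≈ 6.857 × 0.125 ≈ 0.857 mcg/mL.

0.9 mcg/mL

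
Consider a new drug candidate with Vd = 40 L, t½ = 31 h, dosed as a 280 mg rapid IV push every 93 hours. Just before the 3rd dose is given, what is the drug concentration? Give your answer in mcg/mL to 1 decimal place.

1.0 mcg/mL

f = (1/2)^(τ/t½) = (1/2)^(93/31) ≈ 0.1250.
C₀ = D/Vd = 280/40 ≈ 7.000 mcg/mL.
Before the 3rd dose, 2 doses have been given. Superposition: Cmin = C₀·(f + f²).
≈ 7.000 × (0.1250 + 0.0156) ≈ 7.000 × 0.1406 ≈ 0.984 mcg/mL.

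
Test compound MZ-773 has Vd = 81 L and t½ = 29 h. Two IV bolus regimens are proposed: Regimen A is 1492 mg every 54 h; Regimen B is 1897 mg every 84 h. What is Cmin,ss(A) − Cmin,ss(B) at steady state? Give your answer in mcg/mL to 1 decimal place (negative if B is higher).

3.4 mcg/mL

Regimen A: f = (1/2)^(54/29) ≈ 0.2751; Cmin,ss = (1492/81)·f/(1−f) ≈ 6.990 mcg/mL.
Regimen B: f = (1/2)^(84/29) ≈ 0.1343; Cmin,ss = (1897/81)·f/(1−f) ≈ 3.633 mcg/mL.
Difference ≈ 6.990 − 3.633 ≈ 3.357 mcg/mL.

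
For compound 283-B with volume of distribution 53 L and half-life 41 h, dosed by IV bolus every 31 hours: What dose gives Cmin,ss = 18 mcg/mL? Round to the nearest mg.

τ/t½ = 31/41 ≈ 0.7561, so f = (1/2)^(31/41) ≈ 0.592096.
Cmin,ss = (D/Vd)·f/(1−f), so D = Cmin,ss·Vd·(1−f)/f.
D = 18 × 53 × (1−f)/f ≈ 18 × 53 × 0.68892 ≈ 657.23 mg.

657 mg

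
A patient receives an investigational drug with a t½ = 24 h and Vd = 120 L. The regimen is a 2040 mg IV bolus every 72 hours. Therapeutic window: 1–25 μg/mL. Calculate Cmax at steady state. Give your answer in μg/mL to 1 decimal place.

19.4 μg/mL

The dosing interval is 3 half-lives, so f = 2^(−3) = 0.125.
At steady state, R = 1/(1 − 0.125) = 8/7.
Single-dose peak C₀ = D/Vd = 2040/120 = 17 μg/mL.
Steady-state peak Cmax,ss = C₀·R = 17 × 8/7 ≈ 19.429 μg/mL.
Peak 19.4 μg/mL vs MTC 25 μg/mL: below toxic threshold.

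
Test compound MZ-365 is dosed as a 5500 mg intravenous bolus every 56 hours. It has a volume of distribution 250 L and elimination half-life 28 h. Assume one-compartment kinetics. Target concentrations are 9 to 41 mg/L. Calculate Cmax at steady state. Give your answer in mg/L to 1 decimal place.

τ = 56 h = 2 half-lives, so f = (1/2)^2 = 0.25.
Accumulation ratio R = 1/(1 − f) = 1/0.75 = 4/3.
Single-dose peak C₀ = D/Vd = 5500/250 = 22 mg/L.
Steady-state peak Cmax,ss = C₀·R = 22 × 4/3 ≈ 29.333 mg/L.
Peak 29.3 mg/L vs MTC 41 mg/L: below toxic threshold.

29.3 mg/L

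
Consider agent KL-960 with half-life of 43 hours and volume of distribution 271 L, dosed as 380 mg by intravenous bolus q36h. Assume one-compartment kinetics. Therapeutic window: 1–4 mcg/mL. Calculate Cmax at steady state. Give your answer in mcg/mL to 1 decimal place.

Over one 36-h interval, 36/43 ≈ 0.83721 half-lives elapse, leaving f ≈ 0.5597 of each dose.
Accumulation ratio R = 1/(1 − f) ≈ 1/0.4403 ≈ 2.2712.
Single-dose peak C₀ = D/Vd = 380/271 ≈ 1.402 mcg/mL.
Steady-state peak Cmax,ss = C₀·R ≈ 1.402 × 2.2712 ≈ 3.184 mcg/mL.
Peak 3.2 mcg/mL vs MTC 4 mcg/mL: below toxic threshold.

3.2 mcg/mL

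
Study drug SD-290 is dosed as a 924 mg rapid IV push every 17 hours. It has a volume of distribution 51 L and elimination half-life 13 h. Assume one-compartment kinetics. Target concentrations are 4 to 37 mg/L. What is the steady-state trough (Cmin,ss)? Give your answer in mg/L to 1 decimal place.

Over one 17-h interval, 17/13 ≈ 1.3077 half-lives elapse, leaving f ≈ 0.4040 of each dose.
Accumulation ratio R = 1/(1 − f) ≈ 1/0.5960 ≈ 1.6779.
Each bolus raises the concentration by D/Vd = 924/51 ≈ 18.118 mg/L.
Cmax,ss = C₀/(1 − f) ≈ 18.118/0.5960 ≈ 30.399 mg/L.
One interval later, Cmin,ss = Cmax,ss·e^(−kτ) ≈ 30.399 × 0.4040 ≈ 12.281 mg/L.
Trough 12.3 mg/L vs MEC 4 mg/L: adequate.

12.3 mg/L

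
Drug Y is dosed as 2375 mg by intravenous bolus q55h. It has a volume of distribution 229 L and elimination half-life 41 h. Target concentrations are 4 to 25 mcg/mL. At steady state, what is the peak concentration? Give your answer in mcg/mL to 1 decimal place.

Over one 55-h interval, 55/41 ≈ 1.3415 half-lives elapse, leaving f ≈ 0.3946 of each dose.
Accumulation ratio R = 1/(1 − f) ≈ 1/0.6054 ≈ 1.6518.
Single-dose peak C₀ = D/Vd = 2375/229 ≈ 10.371 mcg/mL.
Cmax,ss = C₀/(1 − f) ≈ 10.371/0.6054 ≈ 17.131 mcg/mL.
Peak 17.1 mcg/mL vs MTC 25 mcg/mL: below toxic threshold.

17.1 mcg/mL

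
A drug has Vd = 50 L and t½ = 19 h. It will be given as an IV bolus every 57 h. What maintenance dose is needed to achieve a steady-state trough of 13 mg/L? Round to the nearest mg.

τ/t½ = 57/19 ≈ 3, so f = (1/2)^(57/19) ≈ 0.125000.
Cmin,ss = (D/Vd)·f/(1−f), so D = Cmin,ss·Vd·(1−f)/f.
D = 13 × 50 × (1−f)/f ≈ 13 × 50 × 7.00000 ≈ 4550.00 mg.

4550 mg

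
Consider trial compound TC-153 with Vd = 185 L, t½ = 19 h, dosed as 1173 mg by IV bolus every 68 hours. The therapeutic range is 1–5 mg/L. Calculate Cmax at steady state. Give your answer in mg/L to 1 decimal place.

Over one 68-h interval, 68/19 ≈ 3.5789 half-lives elapse, leaving f ≈ 0.0837 of each dose.
Accumulation ratio R = 1/(1 − f) ≈ 1/0.9163 ≈ 1.0913.
Each bolus raises the concentration by D/Vd = 1173/185 ≈ 6.341 mg/L.
Cmax,ss = C₀/(1 − f) ≈ 6.341/0.9163 ≈ 6.920 mg/L.
Peak 6.9 mg/L vs MTC 5 mg/L: exceeds toxic threshold.

6.9 mg/L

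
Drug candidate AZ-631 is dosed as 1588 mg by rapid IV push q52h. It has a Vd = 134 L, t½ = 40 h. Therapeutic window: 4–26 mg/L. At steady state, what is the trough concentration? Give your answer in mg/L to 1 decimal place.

8.1 mg/L

Over one 52-h interval, 52/40 ≈ 1.3 half-lives elapse, leaving f ≈ 0.4061 of each dose.
At steady state, accumulation factor R = 1/(1 − e^(−kτ)) ≈ 1.6838.
Each bolus raises the concentration by D/Vd = 1588/134 ≈ 11.851 mg/L.
Steady-state peak Cmax,ss = C₀·R ≈ 11.851 × 1.6838 ≈ 19.955 mg/L.
One interval later, Cmin,ss = Cmax,ss·e^(−kτ) ≈ 19.955 × 0.4061 ≈ 8.104 mg/L.
Trough 8.1 mg/L vs MEC 4 mg/L: adequate.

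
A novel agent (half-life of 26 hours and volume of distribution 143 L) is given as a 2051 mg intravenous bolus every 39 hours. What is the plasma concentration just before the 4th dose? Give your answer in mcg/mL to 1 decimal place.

f = (1/2)^(τ/t½) = (1/2)^(39/26) ≈ 0.3536.
C₀ = D/Vd = 2051/143 ≈ 14.343 mcg/mL.
Before the 4th dose, 3 doses have been given. Superposition: Cmin = C₀·(f + f² + … + f^3).
≈ 14.343 × (0.3536 + 0.1250 + 0.0442) ≈ 14.343 × 0.5228 ≈ 7.499 mcg/mL.

7.5 mcg/mL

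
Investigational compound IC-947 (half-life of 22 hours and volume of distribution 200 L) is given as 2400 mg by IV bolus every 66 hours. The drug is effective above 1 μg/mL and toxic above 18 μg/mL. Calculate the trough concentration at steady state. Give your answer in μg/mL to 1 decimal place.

1.7 μg/mL

The dosing interval is 3 half-lives, so f = 2^(−3) = 0.125.
At steady state, R = 1/(1 − 0.125) = 8/7.
Single-dose peak C₀ = D/Vd = 2400/200 = 12 μg/mL.
Steady-state peak Cmax,ss = C₀·R = 12 × 8/7 ≈ 13.714 μg/mL.
Steady-state trough Cmin,ss = Cmax,ss·f ≈ 13.714 × 0.125 ≈ 1.714 μg/mL.
Trough 1.7 μg/mL vs MEC 1 μg/mL: adequate.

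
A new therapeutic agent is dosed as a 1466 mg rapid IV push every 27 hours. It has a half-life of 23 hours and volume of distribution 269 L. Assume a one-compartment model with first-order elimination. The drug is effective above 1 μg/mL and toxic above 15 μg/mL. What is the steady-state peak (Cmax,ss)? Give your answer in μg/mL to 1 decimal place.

Over one 27-h interval, 27/23 ≈ 1.1739 half-lives elapse, leaving f ≈ 0.4432 of each dose.
Accumulation ratio R = 1/(1 − f) ≈ 1/0.5568 ≈ 1.7960.
Single-dose peak C₀ = D/Vd = 1466/269 ≈ 5.450 μg/mL.
Steady-state peak Cmax,ss = C₀·R ≈ 5.450 × 1.7960 ≈ 9.788 μg/mL.
Peak 9.8 μg/mL vs MTC 15 μg/mL: below toxic threshold.

9.8 μg/mL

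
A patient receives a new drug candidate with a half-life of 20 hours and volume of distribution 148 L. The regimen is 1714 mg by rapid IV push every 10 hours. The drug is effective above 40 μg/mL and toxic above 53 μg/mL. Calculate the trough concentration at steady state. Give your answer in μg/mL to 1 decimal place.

τ/t½ = 10/20 ≈ 0.5, so fraction remaining f = (1/2)^(10/20) ≈ 0.7071.
Accumulation ratio R = 1/(1 − f) ≈ 1/0.2929 ≈ 3.4141.
Single-dose peak C₀ = D/Vd = 1714/148 ≈ 11.581 μg/mL.
Steady-state peak Cmax,ss = C₀·R ≈ 11.581 × 3.4141 ≈ 39.539 μg/mL.
One interval later, Cmin,ss = Cmax,ss·e^(−kτ) ≈ 39.539 × 0.7071 ≈ 27.958 μg/mL.
Trough 28.0 μg/mL vs MEC 40 μg/mL: subtherapeutic.

28.0 μg/mL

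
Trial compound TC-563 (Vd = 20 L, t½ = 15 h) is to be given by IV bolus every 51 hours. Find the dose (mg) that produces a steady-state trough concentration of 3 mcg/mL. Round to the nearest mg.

τ/t½ = 51/15 ≈ 3.4, so f = (1/2)^(51/15) ≈ 0.094732.
Cmin,ss = (D/Vd)·f/(1−f), so D = Cmin,ss·Vd·(1−f)/f.
D = 3 × 20 × (1−f)/f ≈ 3 × 20 × 9.55610 ≈ 573.37 mg.

573 mg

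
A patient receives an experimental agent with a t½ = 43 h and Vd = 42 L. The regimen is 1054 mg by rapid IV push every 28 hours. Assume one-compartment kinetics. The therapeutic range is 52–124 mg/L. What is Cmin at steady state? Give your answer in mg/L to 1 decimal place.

Over one 28-h interval, 28/43 ≈ 0.65116 half-lives elapse, leaving f ≈ 0.6368 of each dose.
Accumulation ratio R = 1/(1 − f) ≈ 1/0.3632 ≈ 2.7533.
Single-dose peak C₀ = D/Vd = 1054/42 ≈ 25.095 mg/L.
Cmax,ss = C₀/(1 − f) ≈ 25.095/0.3632 ≈ 69.094 mg/L.
Steady-state trough Cmin,ss = Cmax,ss·f ≈ 69.094 × 0.6368 ≈ 43.999 mg/L.
Trough 44.0 mg/L vs MEC 52 mg/L: subtherapeutic.

44.0 mg/L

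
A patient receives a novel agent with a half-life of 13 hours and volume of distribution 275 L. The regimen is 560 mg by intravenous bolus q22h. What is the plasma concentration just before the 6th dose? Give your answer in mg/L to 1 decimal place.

f = (1/2)^(τ/t½) = (1/2)^(22/13) ≈ 0.3094.
C₀ = D/Vd = 560/275 ≈ 2.036 mg/L.
Before the 6th dose, 5 doses have been given. Superposition: Cmin = C₀·(f + f² + … + f^5).
≈ 2.036 × (0.3094 + 0.0957 + 0.0296 + 0.0092 + 0.0028) ≈ 2.036 × 0.4467 ≈ 0.909 mg/L.

0.9 mg/L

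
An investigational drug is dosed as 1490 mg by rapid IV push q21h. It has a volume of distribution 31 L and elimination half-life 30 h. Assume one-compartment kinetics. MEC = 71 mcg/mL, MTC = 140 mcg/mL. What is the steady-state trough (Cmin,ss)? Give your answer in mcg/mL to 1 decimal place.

77.0 mcg/mL

k = ln2/t½ = ln2/30 ≈ 0.023105 h⁻¹; fraction remaining f = e^(−kτ) = e^(−0.023105×21) ≈ 0.6156.
Accumulation ratio R = 1/(1 − f) ≈ 1/0.3844 ≈ 2.6015.
Each bolus raises the concentration by D/Vd = 1490/31 ≈ 48.065 mcg/mL.
Cmax,ss = C₀/(1 − f) ≈ 48.065/0.3844 ≈ 125.039 mcg/mL.
Steady-state trough Cmin,ss = Cmax,ss·f ≈ 125.039 × 0.6156 ≈ 76.974 mcg/mL.
Trough 77.0 mcg/mL vs MEC 71 mcg/mL: adequate.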